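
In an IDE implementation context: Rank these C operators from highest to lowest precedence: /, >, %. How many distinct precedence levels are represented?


Looking up precedence for each operator:
  / -> precedence 6
  > -> precedence 4
  % -> precedence 6
Sorted highest to lowest: /, %, >
Distinct precedence values: [6, 4]
Number of distinct levels: 2

2


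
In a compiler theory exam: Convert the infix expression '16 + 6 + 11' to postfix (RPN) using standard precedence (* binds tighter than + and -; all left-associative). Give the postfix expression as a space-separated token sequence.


Applying the shunting-yard algorithm:
  Operand 16 -> output
  Push '+' onto operator stack -> op-stack: [+]
  Operand 6 -> output
  See '+' (prec 1); top '+' (prec 1) >= it -> pop '+' to output
  Push '+' onto operator stack -> op-stack: [+]
  Operand 11 -> output
  End of input: pop '+' to output
Postfix result: 16 6 + 11 +

16 6 + 11 +


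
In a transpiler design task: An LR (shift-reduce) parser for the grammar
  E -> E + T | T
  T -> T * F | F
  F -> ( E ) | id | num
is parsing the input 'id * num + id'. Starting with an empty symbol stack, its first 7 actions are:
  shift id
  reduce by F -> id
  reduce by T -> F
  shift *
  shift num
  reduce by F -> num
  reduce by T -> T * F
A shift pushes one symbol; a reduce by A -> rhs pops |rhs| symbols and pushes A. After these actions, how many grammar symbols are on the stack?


Tracking the symbol stack through each action:
  Action 1: shift 'id' : push -> stack = [id] (size 1)
  Action 2: reduce by F -> id : pop 1, push F -> stack = [F] (size 1)
  Action 3: reduce by T -> F : pop 1, push T -> stack = [T] (size 1)
  Action 4: shift '*' : push -> stack = [T, *] (size 2)
  Action 5: shift 'num' : push -> stack = [T, *, num] (size 3)
  Action 6: reduce by F -> num : pop 1, push F -> stack = [T, *, F] (size 3)
  Action 7: reduce by T -> T * F : pop 3, push T -> stack = [T] (size 1)
Final stack size: 1

1


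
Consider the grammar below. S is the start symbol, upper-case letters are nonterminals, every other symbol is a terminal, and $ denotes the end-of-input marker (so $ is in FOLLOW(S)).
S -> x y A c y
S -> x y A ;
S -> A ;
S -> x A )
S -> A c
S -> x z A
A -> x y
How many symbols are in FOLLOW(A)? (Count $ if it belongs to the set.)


S is the start symbol and does not occur in any rule body, so FOLLOW(S) = {$}.
Examining every occurrence of A in a rule body:
  S -> x y A c y : A is followed by terminal 'c' -> add 'c'
  S -> x y A ; : A is followed by terminal ';' -> add ';'
  S -> A ; : A is followed by terminal ';' -> add ';' (already in the set)
  S -> x A ) : A is followed by terminal ')' -> add ')'
  S -> A c : A is followed by terminal 'c' -> add 'c' (already in the set)
  S -> x z A : A is at the right end -> add FOLLOW(S) = {$}
  A -> x y : A does not occur in the body -> contributes nothing
FOLLOW(A) = {), ;, c, $}
Count: 4

4


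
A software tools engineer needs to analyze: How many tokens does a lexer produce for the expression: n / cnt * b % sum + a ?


Scanning 'n / cnt * b % sum + a'
Token 1: 'n' -> identifier
Token 2: '/' -> operator
Token 3: 'cnt' -> identifier
Token 4: '*' -> operator
Token 5: 'b' -> identifier
Token 6: '%' -> operator
Token 7: 'sum' -> identifier
Token 8: '+' -> operator
Token 9: 'a' -> identifier
Total tokens: 9

9


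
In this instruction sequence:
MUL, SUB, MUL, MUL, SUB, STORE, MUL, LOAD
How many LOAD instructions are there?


Scanning instruction sequence for LOAD:
  Position 1: MUL
  Position 2: SUB
  Position 3: MUL
  Position 4: MUL
  Position 5: SUB
  Position 6: STORE
  Position 7: MUL
  Position 8: LOAD <- MATCH
Matches at positions: [8]
Total LOAD count: 1

1


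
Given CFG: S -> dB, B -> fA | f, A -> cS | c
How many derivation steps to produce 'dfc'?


Grammar: S -> dB, B -> fA | f, A -> cS | c
Deriving 'dfc':
Step 1: S -> dB => dB
Step 2: B -> fA => dfA
Step 3: A -> c => dfc
Total derivation steps: 3

3


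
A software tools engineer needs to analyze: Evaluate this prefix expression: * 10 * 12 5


Parsing prefix expression: * 10 * 12 5
Step 1: Innermost operation '* 12 5'
  12 * 5 = 60
Step 2: Outer operation '* 10 [60]'
  10 * 60 = 600

600


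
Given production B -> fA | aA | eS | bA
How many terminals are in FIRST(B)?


Production: B -> fA | aA | eS | bA
Examining each alternative for leading terminals:
  B -> fA : first terminal = 'f'
  B -> aA : first terminal = 'a'
  B -> eS : first terminal = 'e'
  B -> bA : first terminal = 'b'
FIRST(B) = {a, b, e, f}
Count: 4

4


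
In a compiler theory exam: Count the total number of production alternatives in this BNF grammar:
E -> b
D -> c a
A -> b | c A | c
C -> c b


Counting alternatives per rule:
  E: 1 alternative(s)
  D: 1 alternative(s)
  A: 3 alternative(s)
  C: 1 alternative(s)
Sum: 1 + 1 + 3 + 1 = 6

6


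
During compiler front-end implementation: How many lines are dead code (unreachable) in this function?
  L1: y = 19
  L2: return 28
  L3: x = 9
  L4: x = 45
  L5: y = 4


Analyzing control flow:
  L1: reachable (before return)
  L2: reachable (return statement)
  L3: DEAD (after return at L2)
  L4: DEAD (after return at L2)
  L5: DEAD (after return at L2)
Return at L2, total lines = 5
Dead lines: L3 through L5
Count: 3

3


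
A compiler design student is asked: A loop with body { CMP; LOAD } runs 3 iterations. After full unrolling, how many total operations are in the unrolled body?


Loop body operations: CMP, LOAD (2 ops per iteration)
Unrolling 3 iterations:
  Iteration 1: CMP, LOAD (2 ops)
  Iteration 2: CMP, LOAD (2 ops)
  Iteration 3: CMP, LOAD (2 ops)
Total: 3 iterations * 2 ops/iter = 6 operations

6


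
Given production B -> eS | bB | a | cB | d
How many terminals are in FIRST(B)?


Production: B -> eS | bB | a | cB | d
Examining each alternative for leading terminals:
  B -> eS : first terminal = 'e'
  B -> bB : first terminal = 'b'
  B -> a : first terminal = 'a'
  B -> cB : first terminal = 'c'
  B -> d : first terminal = 'd'
FIRST(B) = {a, b, c, d, e}
Count: 5

5


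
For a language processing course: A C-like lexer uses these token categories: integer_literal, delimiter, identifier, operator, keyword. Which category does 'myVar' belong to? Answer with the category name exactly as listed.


Token: 'myVar'
Checking categories:
  identifier: YES
  integer_literal: no
  operator: no
  keyword: no
  delimiter: no
Category: identifier

identifier


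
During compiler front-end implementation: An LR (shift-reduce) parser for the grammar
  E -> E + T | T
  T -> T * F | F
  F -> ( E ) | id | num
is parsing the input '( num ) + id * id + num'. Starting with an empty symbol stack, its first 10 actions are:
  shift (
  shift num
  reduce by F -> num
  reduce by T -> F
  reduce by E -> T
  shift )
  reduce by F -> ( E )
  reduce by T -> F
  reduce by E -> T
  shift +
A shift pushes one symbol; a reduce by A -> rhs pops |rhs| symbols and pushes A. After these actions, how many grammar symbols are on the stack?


Tracking the symbol stack through each action:
  Action 1: shift '(' : push -> stack = [(] (size 1)
  Action 2: shift 'num' : push -> stack = [(, num] (size 2)
  Action 3: reduce by F -> num : pop 1, push F -> stack = [(, F] (size 2)
  Action 4: reduce by T -> F : pop 1, push T -> stack = [(, T] (size 2)
  Action 5: reduce by E -> T : pop 1, push E -> stack = [(, E] (size 2)
  Action 6: shift ')' : push -> stack = [(, E, )] (size 3)
  Action 7: reduce by F -> ( E ) : pop 3, push F -> stack = [F] (size 1)
  Action 8: reduce by T -> F : pop 1, push T -> stack = [T] (size 1)
  Action 9: reduce by E -> T : pop 1, push E -> stack = [E] (size 1)
  Action 10: shift '+' : push -> stack = [E, +] (size 2)
Final stack size: 2

2


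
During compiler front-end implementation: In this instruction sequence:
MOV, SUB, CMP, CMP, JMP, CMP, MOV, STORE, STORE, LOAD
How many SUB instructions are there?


Scanning instruction sequence for SUB:
  Position 1: MOV
  Position 2: SUB <- MATCH
  Position 3: CMP
  Position 4: CMP
  Position 5: JMP
  Position 6: CMP
  Position 7: MOV
  Position 8: STORE
  Position 9: STORE
  Position 10: LOAD
Matches at positions: [2]
Total SUB count: 1

1


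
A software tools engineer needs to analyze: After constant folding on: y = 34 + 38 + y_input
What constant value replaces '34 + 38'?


Identifying constant sub-expression:
  Original: y = 34 + 38 + y_input
  34 and 38 are both compile-time constants
  Evaluating: 34 + 38 = 72
  After folding: y = 72 + y_input

72


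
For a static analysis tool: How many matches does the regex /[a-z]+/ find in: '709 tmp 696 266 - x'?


Pattern: /[a-z]+/ (identifiers)
Input: '709 tmp 696 266 - x'
Scanning for matches:
  Match 1: 'tmp'
  Match 2: 'x'
Total matches: 2

2


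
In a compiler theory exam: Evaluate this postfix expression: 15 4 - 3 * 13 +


Processing tokens left to right:
Push 15, Push 4
Pop 15 and 4, compute 15 - 4 = 11, push 11
Push 3
Pop 11 and 3, compute 11 * 3 = 33, push 33
Push 13
Pop 33 and 13, compute 33 + 13 = 46, push 46
Stack result: 46

46


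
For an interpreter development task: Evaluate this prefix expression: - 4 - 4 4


Parsing prefix expression: - 4 - 4 4
Step 1: Innermost operation '- 4 4'
  4 - 4 = 0
Step 2: Outer operation '- 4 [0]'
  4 - 0 = 4

4


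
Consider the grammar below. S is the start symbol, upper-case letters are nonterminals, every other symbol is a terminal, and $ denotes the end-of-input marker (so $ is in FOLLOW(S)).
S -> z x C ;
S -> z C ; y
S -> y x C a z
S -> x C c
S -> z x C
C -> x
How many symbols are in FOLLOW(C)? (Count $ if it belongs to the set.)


S is the start symbol and does not occur in any rule body, so FOLLOW(S) = {$}.
Examining every occurrence of C in a rule body:
  S -> z x C ; : C is followed by terminal ';' -> add ';'
  S -> z C ; y : C is followed by terminal ';' -> add ';' (already in the set)
  S -> y x C a z : C is followed by terminal 'a' -> add 'a'
  S -> x C c : C is followed by terminal 'c' -> add 'c'
  S -> z x C : C is at the right end -> add FOLLOW(S) = {$}
  C -> x : C does not occur in the body -> contributes nothing
FOLLOW(C) = {;, a, c, $}
Count: 4

4


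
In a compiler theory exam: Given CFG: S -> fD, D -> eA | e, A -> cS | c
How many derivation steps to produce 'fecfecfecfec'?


Grammar: S -> fD, D -> eA | e, A -> cS | c
Deriving 'fecfecfecfec':
Step 1: S -> fD => fD
Step 2: D -> eA => feA
Step 3: A -> cS => fecS
Step 4: S -> fD => fecfD
Step 5: D -> eA => fecfeA
Step 6: A -> cS => fecfecS
Step 7: S -> fD => fecfecfD
Step 8: D -> eA => fecfecfeA
Step 9: A -> cS => fecfecfecS
Step 10: S -> fD => fecfecfecfD
Step 11: D -> eA => fecfecfecfeA
Step 12: A -> c => fecfecfecfec
Total derivation steps: 12

12


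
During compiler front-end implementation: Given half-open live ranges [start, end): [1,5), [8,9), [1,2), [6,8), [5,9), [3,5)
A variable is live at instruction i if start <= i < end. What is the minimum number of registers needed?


Live ranges:
  Var0: [1, 5)
  Var1: [8, 9)
  Var2: [1, 2)
  Var3: [6, 8)
  Var4: [5, 9)
  Var5: [3, 5)
Sweep-line events (position, delta, active):
  pos=1 start -> active=1
  pos=1 start -> active=2
  pos=2 end -> active=1
  pos=3 start -> active=2
  pos=5 end -> active=1
  pos=5 end -> active=0
  pos=5 start -> active=1
  pos=6 start -> active=2
  pos=8 end -> active=1
  pos=8 start -> active=2
  pos=9 end -> active=1
  pos=9 end -> active=0
Maximum simultaneous active: 2
Minimum registers needed: 2

2


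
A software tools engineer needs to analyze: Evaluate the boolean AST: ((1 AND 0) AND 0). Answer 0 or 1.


Step 1: Evaluate inner node
  1 AND 0 = 0
Step 2: Evaluate root node
  0 AND 0 = 0

0


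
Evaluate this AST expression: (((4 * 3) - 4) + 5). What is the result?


Expression: (((4 * 3) - 4) + 5)
Evaluating step by step:
  4 * 3 = 12
  12 - 4 = 8
  8 + 5 = 13
Result: 13

13


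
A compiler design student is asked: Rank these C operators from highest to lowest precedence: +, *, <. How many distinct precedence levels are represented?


Looking up precedence for each operator:
  + -> precedence 5
  * -> precedence 6
  < -> precedence 4
Sorted highest to lowest: *, +, <
Distinct precedence values: [6, 5, 4]
Number of distinct levels: 3

3


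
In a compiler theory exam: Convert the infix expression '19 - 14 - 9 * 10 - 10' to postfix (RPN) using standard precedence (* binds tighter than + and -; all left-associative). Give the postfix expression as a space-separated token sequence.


Applying the shunting-yard algorithm:
  Operand 19 -> output
  Push '-' onto operator stack -> op-stack: [-]
  Operand 14 -> output
  See '-' (prec 1); top '-' (prec 1) >= it -> pop '-' to output
  Push '-' onto operator stack -> op-stack: [-]
  Operand 9 -> output
  Push '*' onto operator stack -> op-stack: [-, *]
  Operand 10 -> output
  See '-' (prec 1); top '*' (prec 2) >= it -> pop '*' to output
  See '-' (prec 1); top '-' (prec 1) >= it -> pop '-' to output
  Push '-' onto operator stack -> op-stack: [-]
  Operand 10 -> output
  End of input: pop '-' to output
Postfix result: 19 14 - 9 10 * - 10 -

19 14 - 9 10 * - 10 -


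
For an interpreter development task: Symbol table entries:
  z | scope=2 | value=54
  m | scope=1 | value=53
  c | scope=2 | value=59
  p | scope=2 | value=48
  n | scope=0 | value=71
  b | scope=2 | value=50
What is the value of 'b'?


Searching symbol table for 'b':
  z | scope=2 | value=54
  m | scope=1 | value=53
  c | scope=2 | value=59
  p | scope=2 | value=48
  n | scope=0 | value=71
  b | scope=2 | value=50 <- MATCH
Found 'b' at scope 2 with value 50

50


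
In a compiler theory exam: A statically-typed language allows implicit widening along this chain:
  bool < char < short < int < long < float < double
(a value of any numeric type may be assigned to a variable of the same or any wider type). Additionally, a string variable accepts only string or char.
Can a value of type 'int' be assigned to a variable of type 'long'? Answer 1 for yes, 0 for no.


Target variable type: long
Source value type: int
Numeric ranks: int=3, long=4
Widening allowed iff rank(source) <= rank(target): 3 <= 4? Yes
Result: 1

1


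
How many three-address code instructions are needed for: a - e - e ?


Expression: a - e - e
Generating three-address code (respecting * over +/- precedence):
  Instruction 1: t1 = a - e
  Instruction 2: t2 = t1 - e
Total instructions: 2

2


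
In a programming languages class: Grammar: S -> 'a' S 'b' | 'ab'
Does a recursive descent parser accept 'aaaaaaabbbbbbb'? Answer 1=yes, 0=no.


Grammar accepts strings of the form a^n b^n (n >= 1)
Word: 'aaaaaaabbbbbbb'
Counting: 7 a's and 7 b's
Check: 7 == 7? Yes
Derivation (S -> aSb applied 6 time(s), then S -> ab): S => aSb => aaSbb => aaaSbbb => aaaaSbbbb => aaaaaSbbbbb => aaaaaaSbbbbbb => aaaaaaabbbbbbb
Accepted

1


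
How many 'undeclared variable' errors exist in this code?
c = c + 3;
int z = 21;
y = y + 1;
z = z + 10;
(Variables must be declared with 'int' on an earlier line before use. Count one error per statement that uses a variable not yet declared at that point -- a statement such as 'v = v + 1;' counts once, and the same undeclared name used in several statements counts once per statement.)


Scanning code line by line:
  Line 1: use 'c' -> ERROR (undeclared)
  Line 2: declare 'z' -> declared = ['z']
  Line 3: use 'y' -> ERROR (undeclared)
  Line 4: use 'z' -> OK (declared)
Total undeclared variable errors: 2

2


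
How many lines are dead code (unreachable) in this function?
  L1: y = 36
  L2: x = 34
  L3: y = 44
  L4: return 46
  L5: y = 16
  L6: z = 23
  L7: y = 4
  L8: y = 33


Analyzing control flow:
  L1: reachable (before return)
  L2: reachable (before return)
  L3: reachable (before return)
  L4: reachable (return statement)
  L5: DEAD (after return at L4)
  L6: DEAD (after return at L4)
  L7: DEAD (after return at L4)
  L8: DEAD (after return at L4)
Return at L4, total lines = 8
Dead lines: L5 through L8
Count: 4

4


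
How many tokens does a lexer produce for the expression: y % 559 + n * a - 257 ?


Scanning 'y % 559 + n * a - 257'
Token 1: 'y' -> identifier
Token 2: '%' -> operator
Token 3: '559' -> integer_literal
Token 4: '+' -> operator
Token 5: 'n' -> identifier
Token 6: '*' -> operator
Token 7: 'a' -> identifier
Token 8: '-' -> operator
Token 9: '257' -> integer_literal
Total tokens: 9

9


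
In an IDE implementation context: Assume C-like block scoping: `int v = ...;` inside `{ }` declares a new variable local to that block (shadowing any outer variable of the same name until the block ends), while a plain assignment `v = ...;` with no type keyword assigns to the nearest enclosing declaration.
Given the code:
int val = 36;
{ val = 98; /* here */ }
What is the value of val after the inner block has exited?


Analyzing scoping rules:
Outer scope: declares val = 36
Inner block: 'val = 98;' has no type keyword, so it is an assignment to the outer val (no shadowing)
The assignment changed the outer variable itself, so the new value persists after the block -> 98
Result: 98

98


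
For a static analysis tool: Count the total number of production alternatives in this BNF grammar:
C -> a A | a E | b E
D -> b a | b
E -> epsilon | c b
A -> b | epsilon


Counting alternatives per rule:
  C: 3 alternative(s)
  D: 2 alternative(s)
  E: 2 alternative(s)
  A: 2 alternative(s)
Sum: 3 + 2 + 2 + 2 = 9

9


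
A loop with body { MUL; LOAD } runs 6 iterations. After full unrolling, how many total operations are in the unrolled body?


Loop body operations: MUL, LOAD (2 ops per iteration)
Unrolling 6 iterations:
  Iteration 1: MUL, LOAD (2 ops)
  Iteration 2: MUL, LOAD (2 ops)
  Iteration 3: MUL, LOAD (2 ops)
  Iteration 4: MUL, LOAD (2 ops)
  Iteration 5: MUL, LOAD (2 ops)
  Iteration 6: MUL, LOAD (2 ops)
Total: 6 iterations * 2 ops/iter = 12 operations

12


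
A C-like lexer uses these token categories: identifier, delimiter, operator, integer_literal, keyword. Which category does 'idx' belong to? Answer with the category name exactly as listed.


Token: 'idx'
Checking categories:
  identifier: YES
  integer_literal: no
  operator: no
  keyword: no
  delimiter: no
Category: identifier

identifier


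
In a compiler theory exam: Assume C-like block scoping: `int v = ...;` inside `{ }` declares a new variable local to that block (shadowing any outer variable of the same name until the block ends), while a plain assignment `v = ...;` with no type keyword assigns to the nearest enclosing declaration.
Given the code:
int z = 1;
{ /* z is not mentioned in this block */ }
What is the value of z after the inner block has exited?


Analyzing scoping rules:
Outer scope: declares z = 1
Inner block: z is neither redeclared nor assigned -> unchanged
After the block -> 1
Result: 1

1


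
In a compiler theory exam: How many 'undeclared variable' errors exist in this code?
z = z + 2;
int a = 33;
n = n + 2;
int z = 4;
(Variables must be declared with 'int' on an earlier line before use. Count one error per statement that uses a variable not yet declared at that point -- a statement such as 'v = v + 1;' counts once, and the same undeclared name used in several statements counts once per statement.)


Scanning code line by line:
  Line 1: use 'z' -> ERROR (undeclared)
  Line 2: declare 'a' -> declared = ['a']
  Line 3: use 'n' -> ERROR (undeclared)
  Line 4: declare 'z' -> declared = ['a', 'z']
Total undeclared variable errors: 2

2


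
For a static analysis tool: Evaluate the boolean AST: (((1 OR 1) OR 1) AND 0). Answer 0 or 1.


Step 1: Evaluate inner node
  1 OR 1 = 1
Step 2: Evaluate next node
  1 OR 1 = 1
Step 3: Evaluate root node
  1 AND 0 = 0

0


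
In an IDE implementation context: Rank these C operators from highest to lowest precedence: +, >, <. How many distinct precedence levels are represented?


Looking up precedence for each operator:
  + -> precedence 5
  > -> precedence 4
  < -> precedence 4
Sorted highest to lowest: +, >, <
Distinct precedence values: [5, 4]
Number of distinct levels: 2

2


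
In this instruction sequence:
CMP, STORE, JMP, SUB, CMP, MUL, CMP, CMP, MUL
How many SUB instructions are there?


Scanning instruction sequence for SUB:
  Position 1: CMP
  Position 2: STORE
  Position 3: JMP
  Position 4: SUB <- MATCH
  Position 5: CMP
  Position 6: MUL
  Position 7: CMP
  Position 8: CMP
  Position 9: MUL
Matches at positions: [4]
Total SUB count: 1

1


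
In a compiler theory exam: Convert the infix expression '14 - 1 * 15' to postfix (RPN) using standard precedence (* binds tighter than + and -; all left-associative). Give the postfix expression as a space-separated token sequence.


Applying the shunting-yard algorithm:
  Operand 14 -> output
  Push '-' onto operator stack -> op-stack: [-]
  Operand 1 -> output
  Push '*' onto operator stack -> op-stack: [-, *]
  Operand 15 -> output
  End of input: pop '*' to output
  End of input: pop '-' to output
Postfix result: 14 1 15 * -

14 1 15 * -


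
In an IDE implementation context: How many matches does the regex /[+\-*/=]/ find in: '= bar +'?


Pattern: /[+\-*/=]/ (operators)
Input: '= bar +'
Scanning for matches:
  Match 1: '='
  Match 2: '+'
Total matches: 2

2


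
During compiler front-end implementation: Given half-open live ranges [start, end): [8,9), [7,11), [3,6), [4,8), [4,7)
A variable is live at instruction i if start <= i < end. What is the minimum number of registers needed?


Live ranges:
  Var0: [8, 9)
  Var1: [7, 11)
  Var2: [3, 6)
  Var3: [4, 8)
  Var4: [4, 7)
Sweep-line events (position, delta, active):
  pos=3 start -> active=1
  pos=4 start -> active=2
  pos=4 start -> active=3
  pos=6 end -> active=2
  pos=7 end -> active=1
  pos=7 start -> active=2
  pos=8 end -> active=1
  pos=8 start -> active=2
  pos=9 end -> active=1
  pos=11 end -> active=0
Maximum simultaneous active: 3
Minimum registers needed: 3

3


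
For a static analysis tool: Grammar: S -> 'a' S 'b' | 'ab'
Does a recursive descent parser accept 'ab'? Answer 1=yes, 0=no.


Grammar accepts strings of the form a^n b^n (n >= 1)
Word: 'ab'
Counting: 1 a's and 1 b's
Check: 1 == 1? Yes
Derivation (S -> aSb applied 0 time(s), then S -> ab): S => ab
Accepted

1


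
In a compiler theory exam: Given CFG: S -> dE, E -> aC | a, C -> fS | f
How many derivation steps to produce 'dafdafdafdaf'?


Grammar: S -> dE, E -> aC | a, C -> fS | f
Deriving 'dafdafdafdaf':
Step 1: S -> dE => dE
Step 2: E -> aC => daC
Step 3: C -> fS => dafS
Step 4: S -> dE => dafdE
Step 5: E -> aC => dafdaC
Step 6: C -> fS => dafdafS
Step 7: S -> dE => dafdafdE
Step 8: E -> aC => dafdafdaC
Step 9: C -> fS => dafdafdafS
Step 10: S -> dE => dafdafdafdE
Step 11: E -> aC => dafdafdafdaC
Step 12: C -> f => dafdafdafdaf
Total derivation steps: 12

12


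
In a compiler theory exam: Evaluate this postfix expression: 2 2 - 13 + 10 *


Processing tokens left to right:
Push 2, Push 2
Pop 2 and 2, compute 2 - 2 = 0, push 0
Push 13
Pop 0 and 13, compute 0 + 13 = 13, push 13
Push 10
Pop 13 and 10, compute 13 * 10 = 130, push 130
Stack result: 130

130


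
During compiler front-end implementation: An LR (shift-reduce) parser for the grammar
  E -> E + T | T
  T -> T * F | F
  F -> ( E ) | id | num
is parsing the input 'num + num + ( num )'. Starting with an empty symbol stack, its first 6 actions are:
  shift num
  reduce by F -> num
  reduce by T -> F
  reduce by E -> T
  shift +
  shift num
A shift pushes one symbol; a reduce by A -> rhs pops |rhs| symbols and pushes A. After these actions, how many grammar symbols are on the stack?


Tracking the symbol stack through each action:
  Action 1: shift 'num' : push -> stack = [num] (size 1)
  Action 2: reduce by F -> num : pop 1, push F -> stack = [F] (size 1)
  Action 3: reduce by T -> F : pop 1, push T -> stack = [T] (size 1)
  Action 4: reduce by E -> T : pop 1, push E -> stack = [E] (size 1)
  Action 5: shift '+' : push -> stack = [E, +] (size 2)
  Action 6: shift 'num' : push -> stack = [E, +, num] (size 3)
Final stack size: 3

3


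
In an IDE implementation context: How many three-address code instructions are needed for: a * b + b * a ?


Expression: a * b + b * a
Generating three-address code (respecting * over +/- precedence):
  Instruction 1: t1 = a * b
  Instruction 2: t2 = b * a
  Instruction 3: t3 = t1 + t2
Total instructions: 3

3


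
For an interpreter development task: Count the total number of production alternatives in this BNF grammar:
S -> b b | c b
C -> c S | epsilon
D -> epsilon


Counting alternatives per rule:
  S: 2 alternative(s)
  C: 2 alternative(s)
  D: 1 alternative(s)
Sum: 2 + 2 + 1 = 5

5


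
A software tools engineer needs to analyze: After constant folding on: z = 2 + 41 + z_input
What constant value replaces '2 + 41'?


Identifying constant sub-expression:
  Original: z = 2 + 41 + z_input
  2 and 41 are both compile-time constants
  Evaluating: 2 + 41 = 43
  After folding: z = 43 + z_input

43


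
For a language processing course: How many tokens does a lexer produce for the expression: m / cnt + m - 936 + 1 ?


Scanning 'm / cnt + m - 936 + 1'
Token 1: 'm' -> identifier
Token 2: '/' -> operator
Token 3: 'cnt' -> identifier
Token 4: '+' -> operator
Token 5: 'm' -> identifier
Token 6: '-' -> operator
Token 7: '936' -> integer_literal
Token 8: '+' -> operator
Token 9: '1' -> integer_literal
Total tokens: 9

9


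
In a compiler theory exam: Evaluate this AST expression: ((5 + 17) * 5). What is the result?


Expression: ((5 + 17) * 5)
Evaluating step by step:
  5 + 17 = 22
  22 * 5 = 110
Result: 110

110


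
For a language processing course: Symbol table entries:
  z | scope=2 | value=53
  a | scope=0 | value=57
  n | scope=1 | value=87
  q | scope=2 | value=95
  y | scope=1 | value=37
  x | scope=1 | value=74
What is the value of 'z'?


Searching symbol table for 'z':
  z | scope=2 | value=53 <- MATCH
  a | scope=0 | value=57
  n | scope=1 | value=87
  q | scope=2 | value=95
  y | scope=1 | value=37
  x | scope=1 | value=74
Found 'z' at scope 2 with value 53

53


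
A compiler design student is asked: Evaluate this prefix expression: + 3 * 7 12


Parsing prefix expression: + 3 * 7 12
Step 1: Innermost operation '* 7 12'
  7 * 12 = 84
Step 2: Outer operation '+ 3 [84]'
  3 + 84 = 87

87


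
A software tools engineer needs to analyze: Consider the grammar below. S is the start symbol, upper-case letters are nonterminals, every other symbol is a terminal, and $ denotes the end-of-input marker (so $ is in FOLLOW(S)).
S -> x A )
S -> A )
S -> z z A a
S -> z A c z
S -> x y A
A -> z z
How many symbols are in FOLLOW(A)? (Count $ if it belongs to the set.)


S is the start symbol and does not occur in any rule body, so FOLLOW(S) = {$}.
Examining every occurrence of A in a rule body:
  S -> x A ) : A is followed by terminal ')' -> add ')'
  S -> A ) : A is followed by terminal ')' -> add ')' (already in the set)
  S -> z z A a : A is followed by terminal 'a' -> add 'a'
  S -> z A c z : A is followed by terminal 'c' -> add 'c'
  S -> x y A : A is at the right end -> add FOLLOW(S) = {$}
  A -> z z : A does not occur in the body -> contributes nothing
FOLLOW(A) = {), a, c, $}
Count: 4

4


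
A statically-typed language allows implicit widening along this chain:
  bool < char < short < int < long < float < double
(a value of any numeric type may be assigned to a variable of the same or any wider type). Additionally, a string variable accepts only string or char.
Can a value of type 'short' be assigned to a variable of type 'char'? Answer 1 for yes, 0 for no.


Target variable type: char
Source value type: short
Numeric ranks: short=2, char=1
Widening allowed iff rank(source) <= rank(target): 2 <= 1? No
Result: 0

0


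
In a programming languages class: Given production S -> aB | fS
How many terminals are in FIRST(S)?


Production: S -> aB | fS
Examining each alternative for leading terminals:
  S -> aB : first terminal = 'a'
  S -> fS : first terminal = 'f'
FIRST(S) = {a, f}
Count: 2

2


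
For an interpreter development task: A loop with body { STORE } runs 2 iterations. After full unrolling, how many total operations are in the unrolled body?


Loop body operations: STORE (1 op per iteration)
Unrolling 2 iterations:
  Iteration 1: STORE (1 ops)
  Iteration 2: STORE (1 ops)
Total: 2 iterations * 1 ops/iter = 2 operations

2


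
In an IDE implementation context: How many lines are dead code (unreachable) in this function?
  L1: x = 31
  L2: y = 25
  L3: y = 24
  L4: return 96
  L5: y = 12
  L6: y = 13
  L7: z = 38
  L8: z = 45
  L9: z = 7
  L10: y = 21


Analyzing control flow:
  L1: reachable (before return)
  L2: reachable (before return)
  L3: reachable (before return)
  L4: reachable (return statement)
  L5: DEAD (after return at L4)
  L6: DEAD (after return at L4)
  L7: DEAD (after return at L4)
  L8: DEAD (after return at L4)
  L9: DEAD (after return at L4)
  L10: DEAD (after return at L4)
Return at L4, total lines = 10
Dead lines: L5 through L10
Count: 6

6


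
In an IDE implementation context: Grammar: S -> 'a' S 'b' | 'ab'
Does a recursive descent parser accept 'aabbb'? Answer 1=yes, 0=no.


Grammar accepts strings of the form a^n b^n (n >= 1)
Word: 'aabbb'
Counting: 2 a's and 3 b's
Check: 2 == 3? No
Mismatch: a-count != b-count
Rejected

0


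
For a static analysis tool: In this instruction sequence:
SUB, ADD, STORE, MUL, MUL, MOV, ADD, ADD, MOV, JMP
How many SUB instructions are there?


Scanning instruction sequence for SUB:
  Position 1: SUB <- MATCH
  Position 2: ADD
  Position 3: STORE
  Position 4: MUL
  Position 5: MUL
  Position 6: MOV
  Position 7: ADD
  Position 8: ADD
  Position 9: MOV
  Position 10: JMP
Matches at positions: [1]
Total SUB count: 1

1


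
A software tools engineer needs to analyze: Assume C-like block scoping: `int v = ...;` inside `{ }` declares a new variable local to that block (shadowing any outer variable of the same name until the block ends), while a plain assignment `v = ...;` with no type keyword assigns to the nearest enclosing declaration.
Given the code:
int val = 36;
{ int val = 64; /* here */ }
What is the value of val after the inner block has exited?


Analyzing scoping rules:
Outer scope: declares val = 36
Inner block: 'int val = 64;' declares a NEW val that shadows the outer one
When the block exits the inner val goes out of scope; the outer val was never modified -> 36
Result: 36

36


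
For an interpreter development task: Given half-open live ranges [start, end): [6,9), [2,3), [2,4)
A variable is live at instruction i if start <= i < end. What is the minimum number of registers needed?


Live ranges:
  Var0: [6, 9)
  Var1: [2, 3)
  Var2: [2, 4)
Sweep-line events (position, delta, active):
  pos=2 start -> active=1
  pos=2 start -> active=2
  pos=3 end -> active=1
  pos=4 end -> active=0
  pos=6 start -> active=1
  pos=9 end -> active=0
Maximum simultaneous active: 2
Minimum registers needed: 2

2


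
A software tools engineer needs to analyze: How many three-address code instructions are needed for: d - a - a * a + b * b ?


Expression: d - a - a * a + b * b
Generating three-address code (respecting * over +/- precedence):
  Instruction 1: t1 = a * a
  Instruction 2: t2 = b * b
  Instruction 3: t3 = d - a
  Instruction 4: t4 = t3 - t1
  Instruction 5: t5 = t4 + t2
Total instructions: 5

5


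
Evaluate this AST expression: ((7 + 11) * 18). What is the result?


Expression: ((7 + 11) * 18)
Evaluating step by step:
  7 + 11 = 18
  18 * 18 = 324
Result: 324

324


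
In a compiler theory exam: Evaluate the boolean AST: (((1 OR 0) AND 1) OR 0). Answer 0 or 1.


Step 1: Evaluate inner node
  1 OR 0 = 1
Step 2: Evaluate next node
  1 AND 1 = 1
Step 3: Evaluate root node
  1 OR 0 = 1

1


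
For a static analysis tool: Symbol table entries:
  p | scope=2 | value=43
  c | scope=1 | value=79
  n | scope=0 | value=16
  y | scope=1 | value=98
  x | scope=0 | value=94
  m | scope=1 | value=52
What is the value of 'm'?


Searching symbol table for 'm':
  p | scope=2 | value=43
  c | scope=1 | value=79
  n | scope=0 | value=16
  y | scope=1 | value=98
  x | scope=0 | value=94
  m | scope=1 | value=52 <- MATCH
Found 'm' at scope 1 with value 52

52


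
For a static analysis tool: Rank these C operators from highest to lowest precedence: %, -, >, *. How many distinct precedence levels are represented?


Looking up precedence for each operator:
  % -> precedence 6
  - -> precedence 5
  > -> precedence 4
  * -> precedence 6
Sorted highest to lowest: %, *, -, >
Distinct precedence values: [6, 5, 4]
Number of distinct levels: 3

3


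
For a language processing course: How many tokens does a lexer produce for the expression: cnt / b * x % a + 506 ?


Scanning 'cnt / b * x % a + 506'
Token 1: 'cnt' -> identifier
Token 2: '/' -> operator
Token 3: 'b' -> identifier
Token 4: '*' -> operator
Token 5: 'x' -> identifier
Token 6: '%' -> operator
Token 7: 'a' -> identifier
Token 8: '+' -> operator
Token 9: '506' -> integer_literal
Total tokens: 9

9


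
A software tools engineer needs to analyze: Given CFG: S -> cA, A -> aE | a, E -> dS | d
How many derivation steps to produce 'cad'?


Grammar: S -> cA, A -> aE | a, E -> dS | d
Deriving 'cad':
Step 1: S -> cA => cA
Step 2: A -> aE => caE
Step 3: E -> d => cad
Total derivation steps: 3

3


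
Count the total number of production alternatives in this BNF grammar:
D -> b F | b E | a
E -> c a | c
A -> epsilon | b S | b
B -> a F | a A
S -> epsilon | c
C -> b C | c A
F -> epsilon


Counting alternatives per rule:
  D: 3 alternative(s)
  E: 2 alternative(s)
  A: 3 alternative(s)
  B: 2 alternative(s)
  S: 2 alternative(s)
  C: 2 alternative(s)
  F: 1 alternative(s)
Sum: 3 + 2 + 3 + 2 + 2 + 2 + 1 = 15

15


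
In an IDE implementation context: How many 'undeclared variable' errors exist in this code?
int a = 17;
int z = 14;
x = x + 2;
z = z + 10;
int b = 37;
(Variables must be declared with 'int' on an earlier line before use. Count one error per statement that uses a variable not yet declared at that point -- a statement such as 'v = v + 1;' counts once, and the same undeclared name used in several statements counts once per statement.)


Scanning code line by line:
  Line 1: declare 'a' -> declared = ['a']
  Line 2: declare 'z' -> declared = ['a', 'z']
  Line 3: use 'x' -> ERROR (undeclared)
  Line 4: use 'z' -> OK (declared)
  Line 5: declare 'b' -> declared = ['a', 'b', 'z']
Total undeclared variable errors: 1

1


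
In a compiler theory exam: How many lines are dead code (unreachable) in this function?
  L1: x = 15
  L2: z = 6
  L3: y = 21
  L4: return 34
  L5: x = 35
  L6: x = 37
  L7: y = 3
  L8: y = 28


Analyzing control flow:
  L1: reachable (before return)
  L2: reachable (before return)
  L3: reachable (before return)
  L4: reachable (return statement)
  L5: DEAD (after return at L4)
  L6: DEAD (after return at L4)
  L7: DEAD (after return at L4)
  L8: DEAD (after return at L4)
Return at L4, total lines = 8
Dead lines: L5 through L8
Count: 4

4


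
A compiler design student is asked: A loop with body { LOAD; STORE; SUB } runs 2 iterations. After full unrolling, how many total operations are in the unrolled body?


Loop body operations: LOAD, STORE, SUB (3 ops per iteration)
Unrolling 2 iterations:
  Iteration 1: LOAD, STORE, SUB (3 ops)
  Iteration 2: LOAD, STORE, SUB (3 ops)
Total: 2 iterations * 3 ops/iter = 6 operations

6


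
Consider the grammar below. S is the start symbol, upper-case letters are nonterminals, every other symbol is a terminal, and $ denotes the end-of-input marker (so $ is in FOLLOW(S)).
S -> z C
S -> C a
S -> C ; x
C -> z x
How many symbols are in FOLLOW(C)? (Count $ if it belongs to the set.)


S is the start symbol and does not occur in any rule body, so FOLLOW(S) = {$}.
Examining every occurrence of C in a rule body:
  S -> z C : C is at the right end -> add FOLLOW(S) = {$}
  S -> C a : C is followed by terminal 'a' -> add 'a'
  S -> C ; x : C is followed by terminal ';' -> add ';'
  C -> z x : C does not occur in the body -> contributes nothing
FOLLOW(C) = {;, a, $}
Count: 3

3


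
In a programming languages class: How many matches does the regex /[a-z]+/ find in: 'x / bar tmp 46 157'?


Pattern: /[a-z]+/ (identifiers)
Input: 'x / bar tmp 46 157'
Scanning for matches:
  Match 1: 'x'
  Match 2: 'bar'
  Match 3: 'tmp'
Total matches: 3

3


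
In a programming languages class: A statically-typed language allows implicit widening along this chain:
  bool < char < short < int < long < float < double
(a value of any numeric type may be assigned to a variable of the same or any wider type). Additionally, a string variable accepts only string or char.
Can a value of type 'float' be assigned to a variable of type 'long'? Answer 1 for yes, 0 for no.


Target variable type: long
Source value type: float
Numeric ranks: float=5, long=4
Widening allowed iff rank(source) <= rank(target): 5 <= 4? No
Result: 0

0


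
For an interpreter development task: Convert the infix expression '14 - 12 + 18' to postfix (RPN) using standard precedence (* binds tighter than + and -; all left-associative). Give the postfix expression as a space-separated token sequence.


Applying the shunting-yard algorithm:
  Operand 14 -> output
  Push '-' onto operator stack -> op-stack: [-]
  Operand 12 -> output
  See '+' (prec 1); top '-' (prec 1) >= it -> pop '-' to output
  Push '+' onto operator stack -> op-stack: [+]
  Operand 18 -> output
  End of input: pop '+' to output
Postfix result: 14 12 - 18 +

14 12 - 18 +


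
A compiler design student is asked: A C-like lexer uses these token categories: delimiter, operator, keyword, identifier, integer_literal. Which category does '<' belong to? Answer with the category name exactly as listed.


Token: '<'
Checking categories:
  identifier: no
  integer_literal: no
  operator: YES
  keyword: no
  delimiter: no
Category: operator

operator


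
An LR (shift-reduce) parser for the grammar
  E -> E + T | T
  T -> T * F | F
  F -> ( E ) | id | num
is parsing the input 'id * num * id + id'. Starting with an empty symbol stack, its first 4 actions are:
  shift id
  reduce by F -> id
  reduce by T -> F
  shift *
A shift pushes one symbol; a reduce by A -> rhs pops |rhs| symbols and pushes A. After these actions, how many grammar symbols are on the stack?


Tracking the symbol stack through each action:
  Action 1: shift 'id' : push -> stack = [id] (size 1)
  Action 2: reduce by F -> id : pop 1, push F -> stack = [F] (size 1)
  Action 3: reduce by T -> F : pop 1, push T -> stack = [T] (size 1)
  Action 4: shift '*' : push -> stack = [T, *] (size 2)
Final stack size: 2

2


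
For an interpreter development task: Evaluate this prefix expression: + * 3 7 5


Parsing prefix expression: + * 3 7 5
Step 1: Innermost operation '* 3 7'
  3 * 7 = 21
Step 2: Outer operation '+ [21] 5'
  21 + 5 = 26

26


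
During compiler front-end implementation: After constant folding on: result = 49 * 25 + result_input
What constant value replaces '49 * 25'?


Identifying constant sub-expression:
  Original: result = 49 * 25 + result_input
  49 and 25 are both compile-time constants
  Evaluating: 49 * 25 = 1225
  After folding: result = 1225 + result_input

1225


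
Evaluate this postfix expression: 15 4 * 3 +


Processing tokens left to right:
Push 15, Push 4
Pop 15 and 4, compute 15 * 4 = 60, push 60
Push 3
Pop 60 and 3, compute 60 + 3 = 63, push 63
Stack result: 63

63


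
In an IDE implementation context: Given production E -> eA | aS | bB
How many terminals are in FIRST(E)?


Production: E -> eA | aS | bB
Examining each alternative for leading terminals:
  E -> eA : first terminal = 'e'
  E -> aS : first terminal = 'a'
  E -> bB : first terminal = 'b'
FIRST(E) = {a, b, e}
Count: 3

3


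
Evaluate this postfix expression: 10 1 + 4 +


Processing tokens left to right:
Push 10, Push 1
Pop 10 and 1, compute 10 + 1 = 11, push 11
Push 4
Pop 11 and 4, compute 11 + 4 = 15, push 15
Stack result: 15

15
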